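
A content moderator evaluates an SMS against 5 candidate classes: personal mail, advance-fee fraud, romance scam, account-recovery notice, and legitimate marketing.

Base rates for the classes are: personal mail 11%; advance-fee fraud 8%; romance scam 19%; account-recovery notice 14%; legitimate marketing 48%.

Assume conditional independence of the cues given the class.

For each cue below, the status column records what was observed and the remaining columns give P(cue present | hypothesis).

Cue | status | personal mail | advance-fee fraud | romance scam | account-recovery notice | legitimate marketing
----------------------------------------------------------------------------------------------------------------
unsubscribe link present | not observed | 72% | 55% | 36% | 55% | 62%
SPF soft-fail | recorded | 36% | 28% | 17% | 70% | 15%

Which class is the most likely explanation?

Multiply each prior by the joint likelihood of the cue pattern (using 1 − P(present | H) for each absent cue):
  personal mail: 0.11 × (1 − 0.72) × 0.36 = 0.011088
  advance-fee fraud: 0.08 × (1 − 0.55) × 0.28 = 0.01008
  romance scam: 0.19 × (1 − 0.36) × 0.17 = 0.020672
  account-recovery notice: 0.14 × (1 − 0.55) × 0.70 = 0.0441
  legitimate marketing: 0.48 × (1 − 0.62) × 0.15 = 0.02736
The unnormalized weights sum to 0.1133.
P(personal mail | evidence) ≈ 0.011088 / 0.1133 ≈ 0.098
P(advance-fee fraud | evidence) ≈ 0.01008 / 0.1133 ≈ 0.089
P(romance scam | evidence) ≈ 0.020672 / 0.1133 ≈ 0.182
P(account-recovery notice | evidence) ≈ 0.0441 / 0.1133 ≈ 0.389
P(legitimate marketing | evidence) ≈ 0.02736 / 0.1133 ≈ 0.241
The largest is 0.389, so account-recovery notice is most probable.

account-recovery notice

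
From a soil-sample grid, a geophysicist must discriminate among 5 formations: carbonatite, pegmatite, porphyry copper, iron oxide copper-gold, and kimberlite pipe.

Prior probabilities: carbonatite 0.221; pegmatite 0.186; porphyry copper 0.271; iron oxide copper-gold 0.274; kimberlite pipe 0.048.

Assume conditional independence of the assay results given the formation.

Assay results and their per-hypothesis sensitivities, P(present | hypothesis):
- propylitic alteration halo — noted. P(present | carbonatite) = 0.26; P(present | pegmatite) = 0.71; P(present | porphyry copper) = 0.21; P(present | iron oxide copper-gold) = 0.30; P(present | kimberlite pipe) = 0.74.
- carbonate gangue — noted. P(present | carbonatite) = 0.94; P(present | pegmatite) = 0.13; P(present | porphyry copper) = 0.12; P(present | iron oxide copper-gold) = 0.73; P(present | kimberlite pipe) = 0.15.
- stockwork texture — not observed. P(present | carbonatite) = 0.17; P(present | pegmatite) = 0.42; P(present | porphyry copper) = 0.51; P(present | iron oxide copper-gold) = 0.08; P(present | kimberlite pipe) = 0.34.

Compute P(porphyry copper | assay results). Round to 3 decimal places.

By Bayes' rule with conditional independence, the unnormalized weight for each hypothesis is prior × ∏ likelihoods (using 1 − P(present | H) for each absent assay result):
  carbonatite: 0.221 × 0.26 × 0.94 × (1 − 0.17) = 0.04483
  pegmatite: 0.186 × 0.71 × 0.13 × (1 − 0.42) = 0.0099573
  porphyry copper: 0.271 × 0.21 × 0.12 × (1 − 0.51) = 0.0033463
  iron oxide copper-gold: 0.274 × 0.30 × 0.73 × (1 − 0.08) = 0.055206
  kimberlite pipe: 0.048 × 0.74 × 0.15 × (1 − 0.34) = 0.0035165
Normalizing constant Z = 0.04483 + 0.0099573 + 0.0033463 + 0.055206 + 0.0035165 = 0.11686.
P(porphyry copper | evidence) = 0.0033463 / 0.11686 ≈ 0.029.

0.029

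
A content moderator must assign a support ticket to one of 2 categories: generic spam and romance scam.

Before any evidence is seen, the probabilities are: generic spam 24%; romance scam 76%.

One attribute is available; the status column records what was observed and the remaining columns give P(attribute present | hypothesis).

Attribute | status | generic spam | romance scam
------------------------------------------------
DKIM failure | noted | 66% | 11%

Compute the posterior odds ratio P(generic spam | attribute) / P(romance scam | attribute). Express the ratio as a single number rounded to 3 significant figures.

Unnormalized posterior weight (prior times the attribute likelihood) for each of the two hypotheses:
  generic spam: 0.24 × 0.66 = 0.1584
  romance scam: 0.76 × 0.11 = 0.0836
Posterior odds = 0.1584 / 0.0836 ≈ 1.89.

1.89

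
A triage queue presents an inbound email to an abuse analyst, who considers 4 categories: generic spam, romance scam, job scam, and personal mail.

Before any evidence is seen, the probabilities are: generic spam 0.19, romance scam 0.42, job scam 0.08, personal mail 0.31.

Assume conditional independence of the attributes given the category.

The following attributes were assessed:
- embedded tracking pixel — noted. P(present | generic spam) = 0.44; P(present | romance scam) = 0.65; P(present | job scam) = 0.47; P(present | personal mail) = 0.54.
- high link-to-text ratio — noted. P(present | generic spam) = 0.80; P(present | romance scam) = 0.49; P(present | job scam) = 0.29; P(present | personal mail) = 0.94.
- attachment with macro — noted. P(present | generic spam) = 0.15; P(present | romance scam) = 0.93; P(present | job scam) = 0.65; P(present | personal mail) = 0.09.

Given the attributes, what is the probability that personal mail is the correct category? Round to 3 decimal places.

By Bayes' rule with conditional independence, the unnormalized weight for each hypothesis is prior × ∏ likelihoods:
  generic spam: 0.19 × 0.44 × 0.80 × 0.15 = 0.010032
  romance scam: 0.42 × 0.65 × 0.49 × 0.93 = 0.12441
  job scam: 0.08 × 0.47 × 0.29 × 0.65 = 0.0070876
  personal mail: 0.31 × 0.54 × 0.94 × 0.09 = 0.014162
The unnormalized weights sum to 0.15569.
P(personal mail | evidence) = 0.014162 / 0.15569 ≈ 0.091.

0.091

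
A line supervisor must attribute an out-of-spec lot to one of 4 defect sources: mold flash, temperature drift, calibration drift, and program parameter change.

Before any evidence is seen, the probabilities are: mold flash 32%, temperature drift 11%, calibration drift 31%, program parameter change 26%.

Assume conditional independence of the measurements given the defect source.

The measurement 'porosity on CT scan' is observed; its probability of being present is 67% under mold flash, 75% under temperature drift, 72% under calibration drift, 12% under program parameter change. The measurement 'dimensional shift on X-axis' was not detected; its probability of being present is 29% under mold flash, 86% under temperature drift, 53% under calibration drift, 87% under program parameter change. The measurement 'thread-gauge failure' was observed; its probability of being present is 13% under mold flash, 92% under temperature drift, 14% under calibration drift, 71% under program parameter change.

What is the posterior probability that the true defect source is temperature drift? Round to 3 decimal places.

Multiply each prior by the joint likelihood of the measurement pattern (using 1 − P(present | H) for each absent measurement):
  mold flash: 0.32 × 0.67 × (1 − 0.29) × 0.13 = 0.019789
  temperature drift: 0.11 × 0.75 × (1 − 0.86) × 0.92 = 0.010626
  calibration drift: 0.31 × 0.72 × (1 − 0.53) × 0.14 = 0.014687
  program parameter change: 0.26 × 0.12 × (1 − 0.87) × 0.71 = 0.0028798
The unnormalized weights sum to 0.047981.
P(temperature drift | evidence) = 0.010626 / 0.047981 ≈ 0.221.

0.221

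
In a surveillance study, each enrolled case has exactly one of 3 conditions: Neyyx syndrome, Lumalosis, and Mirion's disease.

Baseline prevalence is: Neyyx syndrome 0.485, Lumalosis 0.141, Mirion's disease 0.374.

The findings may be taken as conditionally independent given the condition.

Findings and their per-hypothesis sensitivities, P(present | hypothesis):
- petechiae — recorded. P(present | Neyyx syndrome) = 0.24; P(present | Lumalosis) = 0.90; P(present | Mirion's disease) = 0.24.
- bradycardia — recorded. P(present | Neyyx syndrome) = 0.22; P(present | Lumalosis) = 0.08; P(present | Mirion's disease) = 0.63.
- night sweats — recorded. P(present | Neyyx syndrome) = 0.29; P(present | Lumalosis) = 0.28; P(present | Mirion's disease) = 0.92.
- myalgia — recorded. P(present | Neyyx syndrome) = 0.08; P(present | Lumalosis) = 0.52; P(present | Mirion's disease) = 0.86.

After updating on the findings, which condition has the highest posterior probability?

For each hypothesis, the unnormalized posterior weight is prior × product of the finding likelihoods:
  Neyyx syndrome: 0.485 × 0.24 × 0.22 × 0.29 × 0.08 = 0.00059411
  Lumalosis: 0.141 × 0.90 × 0.08 × 0.28 × 0.52 = 0.0014781
  Mirion's disease: 0.374 × 0.24 × 0.63 × 0.92 × 0.86 = 0.044741
Marginal likelihood of the evidence = 0.046814.
P(Neyyx syndrome | evidence) ≈ 0.00059411 / 0.046814 ≈ 0.013
P(Lumalosis | evidence) ≈ 0.0014781 / 0.046814 ≈ 0.032
P(Mirion's disease | evidence) ≈ 0.044741 / 0.046814 ≈ 0.956
The largest is 0.956, so Mirion's disease is most probable.

Mirion's disease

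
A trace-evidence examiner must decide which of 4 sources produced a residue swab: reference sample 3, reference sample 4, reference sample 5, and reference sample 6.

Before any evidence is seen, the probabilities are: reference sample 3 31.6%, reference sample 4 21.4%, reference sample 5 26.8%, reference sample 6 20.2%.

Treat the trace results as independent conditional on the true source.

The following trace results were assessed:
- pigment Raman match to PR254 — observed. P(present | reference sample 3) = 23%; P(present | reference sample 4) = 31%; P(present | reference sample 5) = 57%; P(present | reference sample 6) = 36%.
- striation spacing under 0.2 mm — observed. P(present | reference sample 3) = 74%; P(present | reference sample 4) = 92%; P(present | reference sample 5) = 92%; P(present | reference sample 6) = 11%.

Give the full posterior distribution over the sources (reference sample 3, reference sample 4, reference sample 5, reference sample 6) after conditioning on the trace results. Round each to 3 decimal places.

0.204, 0.232, 0.534, 0.030

By Bayes' rule with conditional independence, the unnormalized weight for each hypothesis is prior × ∏ likelihoods:
  reference sample 3: 0.316 × 0.23 × 0.74 = 0.053783
  reference sample 4: 0.214 × 0.31 × 0.92 = 0.061033
  reference sample 5: 0.268 × 0.57 × 0.92 = 0.14054
  reference sample 6: 0.202 × 0.36 × 0.11 = 0.0079992
Normalizing constant Z = 0.053783 + 0.061033 + 0.14054 + 0.0079992 = 0.26335.
P(reference sample 3 | evidence) = 0.053783 / 0.26335 ≈ 0.204
P(reference sample 4 | evidence) = 0.061033 / 0.26335 ≈ 0.232
P(reference sample 5 | evidence) = 0.14054 / 0.26335 ≈ 0.534
P(reference sample 6 | evidence) = 0.0079992 / 0.26335 ≈ 0.030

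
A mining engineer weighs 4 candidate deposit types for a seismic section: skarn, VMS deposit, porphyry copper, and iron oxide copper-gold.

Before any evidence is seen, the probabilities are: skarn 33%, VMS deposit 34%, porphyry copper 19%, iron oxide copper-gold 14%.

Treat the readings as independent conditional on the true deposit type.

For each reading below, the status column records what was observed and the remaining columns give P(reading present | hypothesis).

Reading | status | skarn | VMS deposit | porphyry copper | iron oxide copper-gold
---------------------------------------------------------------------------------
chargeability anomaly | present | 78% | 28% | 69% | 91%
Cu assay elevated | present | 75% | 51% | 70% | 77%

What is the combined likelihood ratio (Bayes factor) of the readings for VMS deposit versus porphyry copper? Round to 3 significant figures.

Joint likelihood of the reading pattern under each hypothesis:
  VMS deposit: 0.28 × 0.51 = 0.1428
  porphyry copper: 0.69 × 0.70 = 0.483
Bayes factor = 0.1428 / 0.483 ≈ 0.296

0.296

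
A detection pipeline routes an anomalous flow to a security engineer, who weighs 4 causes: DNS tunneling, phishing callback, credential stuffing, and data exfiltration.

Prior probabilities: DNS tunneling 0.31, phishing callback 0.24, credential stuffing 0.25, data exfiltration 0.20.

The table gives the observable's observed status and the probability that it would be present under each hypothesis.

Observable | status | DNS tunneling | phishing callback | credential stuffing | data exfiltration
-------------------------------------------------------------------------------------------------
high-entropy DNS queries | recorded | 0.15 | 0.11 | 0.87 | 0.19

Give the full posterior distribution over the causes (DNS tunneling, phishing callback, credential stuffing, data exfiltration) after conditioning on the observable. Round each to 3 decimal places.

For each hypothesis, the unnormalized posterior weight is prior × likelihood:
  DNS tunneling: 0.31 × 0.15 = 0.0465
  phishing callback: 0.24 × 0.11 = 0.0264
  credential stuffing: 0.25 × 0.87 = 0.2175
  data exfiltration: 0.20 × 0.19 = 0.038
Normalizing constant Z = 0.0465 + 0.0264 + 0.2175 + 0.038 = 0.3284.
P(DNS tunneling | evidence) = 0.0465 / 0.3284 ≈ 0.142
P(phishing callback | evidence) = 0.0264 / 0.3284 ≈ 0.080
P(credential stuffing | evidence) = 0.2175 / 0.3284 ≈ 0.662
P(data exfiltration | evidence) = 0.038 / 0.3284 ≈ 0.116

0.142, 0.080, 0.662, 0.116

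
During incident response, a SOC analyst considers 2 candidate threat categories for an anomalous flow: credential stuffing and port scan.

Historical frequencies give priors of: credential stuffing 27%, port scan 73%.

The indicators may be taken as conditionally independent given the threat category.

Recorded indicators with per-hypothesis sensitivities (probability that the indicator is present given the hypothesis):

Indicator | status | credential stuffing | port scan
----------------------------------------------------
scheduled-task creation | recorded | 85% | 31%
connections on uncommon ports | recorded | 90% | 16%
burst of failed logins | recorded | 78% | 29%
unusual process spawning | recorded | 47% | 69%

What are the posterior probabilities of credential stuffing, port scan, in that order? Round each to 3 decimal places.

For each hypothesis, the unnormalized posterior weight is prior × product of the indicator likelihoods:
  credential stuffing: 0.270 × 0.85 × 0.90 × 0.78 × 0.47 = 0.075721
  port scan: 0.730 × 0.31 × 0.16 × 0.29 × 0.69 = 0.0072452
Marginal likelihood of the evidence = 0.082966.
P(credential stuffing | evidence) = 0.075721 / 0.082966 ≈ 0.913
P(port scan | evidence) = 0.0072452 / 0.082966 ≈ 0.087

0.913, 0.087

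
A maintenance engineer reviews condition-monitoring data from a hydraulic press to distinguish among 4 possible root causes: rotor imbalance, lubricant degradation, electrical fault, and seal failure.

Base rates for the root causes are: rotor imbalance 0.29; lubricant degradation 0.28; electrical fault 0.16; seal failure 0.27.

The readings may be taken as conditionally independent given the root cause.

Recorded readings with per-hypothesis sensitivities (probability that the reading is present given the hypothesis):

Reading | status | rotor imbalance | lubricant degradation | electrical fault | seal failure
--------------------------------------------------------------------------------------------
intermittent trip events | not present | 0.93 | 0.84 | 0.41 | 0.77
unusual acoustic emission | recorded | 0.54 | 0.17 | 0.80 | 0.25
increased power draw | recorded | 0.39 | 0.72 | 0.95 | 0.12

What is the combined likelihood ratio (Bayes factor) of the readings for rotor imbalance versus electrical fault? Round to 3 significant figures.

Take the product of per-reading likelihoods under each hypothesis (using 1 − P(present | H) for each absent reading), then divide.
  rotor imbalance: (1 − 0.93) × 0.54 × 0.39 = 0.014742
  electrical fault: (1 − 0.41) × 0.80 × 0.95 = 0.4484
Bayes factor = 0.014742 / 0.4484 ≈ 0.0329

0.0329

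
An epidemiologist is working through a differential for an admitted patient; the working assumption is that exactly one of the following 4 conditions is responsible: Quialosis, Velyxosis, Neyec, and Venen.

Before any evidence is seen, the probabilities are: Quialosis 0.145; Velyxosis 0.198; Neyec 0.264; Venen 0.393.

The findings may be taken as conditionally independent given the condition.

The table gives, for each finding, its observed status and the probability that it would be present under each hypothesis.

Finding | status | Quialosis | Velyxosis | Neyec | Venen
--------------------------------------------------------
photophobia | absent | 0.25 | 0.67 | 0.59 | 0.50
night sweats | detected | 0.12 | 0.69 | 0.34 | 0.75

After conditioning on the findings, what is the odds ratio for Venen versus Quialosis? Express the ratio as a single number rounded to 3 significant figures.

11.3

Unnormalized posterior weight (prior times the finding likelihoods) for each of the two hypotheses (using 1 − P(present | H) for each absent finding):
  Venen: 0.393 × (1 − 0.50) × 0.75 = 0.14738
  Quialosis: 0.145 × (1 − 0.25) × 0.12 = 0.01305
Odds(Venen : Quialosis) = 0.14738 / 0.01305 ≈ 11.3.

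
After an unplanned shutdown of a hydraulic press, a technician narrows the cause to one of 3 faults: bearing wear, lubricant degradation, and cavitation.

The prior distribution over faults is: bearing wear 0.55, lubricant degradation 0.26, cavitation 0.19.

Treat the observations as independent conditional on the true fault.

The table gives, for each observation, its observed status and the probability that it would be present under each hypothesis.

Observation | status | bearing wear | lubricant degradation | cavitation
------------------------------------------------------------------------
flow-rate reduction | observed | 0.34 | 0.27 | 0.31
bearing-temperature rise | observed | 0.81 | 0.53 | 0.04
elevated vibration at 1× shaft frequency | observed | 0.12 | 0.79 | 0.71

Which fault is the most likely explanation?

lubricant degradation

For each hypothesis, the unnormalized posterior weight is prior × product of the observation likelihoods:
  bearing wear: 0.55 × 0.34 × 0.81 × 0.12 = 0.018176
  lubricant degradation: 0.26 × 0.27 × 0.53 × 0.79 = 0.029393
  cavitation: 0.19 × 0.31 × 0.04 × 0.71 = 0.0016728
Marginal likelihood of the evidence = 0.049242.
P(bearing wear | evidence) ≈ 0.018176 / 0.049242 ≈ 0.369
P(lubricant degradation | evidence) ≈ 0.029393 / 0.049242 ≈ 0.597
P(cavitation | evidence) ≈ 0.0016728 / 0.049242 ≈ 0.034
The largest is 0.597, so lubricant degradation is most probable.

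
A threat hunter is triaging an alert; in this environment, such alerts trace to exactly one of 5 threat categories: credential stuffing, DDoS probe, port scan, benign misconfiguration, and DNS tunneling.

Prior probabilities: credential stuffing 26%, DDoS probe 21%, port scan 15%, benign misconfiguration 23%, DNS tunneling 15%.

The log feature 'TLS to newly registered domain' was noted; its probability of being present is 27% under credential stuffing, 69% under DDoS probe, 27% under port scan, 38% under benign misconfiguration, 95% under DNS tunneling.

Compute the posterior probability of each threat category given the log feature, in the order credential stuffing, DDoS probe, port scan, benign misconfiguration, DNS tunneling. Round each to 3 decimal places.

Multiply each prior by the likelihood of the log feature:
  credential stuffing: 0.26 × 0.27 = 0.0702
  DDoS probe: 0.21 × 0.69 = 0.1449
  port scan: 0.15 × 0.27 = 0.0405
  benign misconfiguration: 0.23 × 0.38 = 0.0874
  DNS tunneling: 0.15 × 0.95 = 0.1425
Normalizing constant Z = 0.0702 + 0.1449 + 0.0405 + 0.0874 + 0.1425 = 0.4855.
P(credential stuffing | evidence) = 0.0702 / 0.4855 ≈ 0.145
P(DDoS probe | evidence) = 0.1449 / 0.4855 ≈ 0.298
P(port scan | evidence) = 0.0405 / 0.4855 ≈ 0.083
P(benign misconfiguration | evidence) = 0.0874 / 0.4855 ≈ 0.180
P(DNS tunneling | evidence) = 0.1425 / 0.4855 ≈ 0.294

0.145, 0.298, 0.083, 0.180, 0.294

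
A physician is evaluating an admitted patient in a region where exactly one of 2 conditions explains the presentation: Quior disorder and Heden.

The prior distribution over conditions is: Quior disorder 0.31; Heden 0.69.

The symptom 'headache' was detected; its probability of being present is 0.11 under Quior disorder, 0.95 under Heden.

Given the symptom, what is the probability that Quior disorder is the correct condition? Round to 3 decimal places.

0.049

For each hypothesis, the unnormalized posterior weight is prior × likelihood:
  Quior disorder: 0.31 × 0.11 = 0.0341
  Heden: 0.69 × 0.95 = 0.6555
Marginal likelihood of the evidence = 0.6896.
P(Quior disorder | evidence) = 0.0341 / 0.6896 ≈ 0.049.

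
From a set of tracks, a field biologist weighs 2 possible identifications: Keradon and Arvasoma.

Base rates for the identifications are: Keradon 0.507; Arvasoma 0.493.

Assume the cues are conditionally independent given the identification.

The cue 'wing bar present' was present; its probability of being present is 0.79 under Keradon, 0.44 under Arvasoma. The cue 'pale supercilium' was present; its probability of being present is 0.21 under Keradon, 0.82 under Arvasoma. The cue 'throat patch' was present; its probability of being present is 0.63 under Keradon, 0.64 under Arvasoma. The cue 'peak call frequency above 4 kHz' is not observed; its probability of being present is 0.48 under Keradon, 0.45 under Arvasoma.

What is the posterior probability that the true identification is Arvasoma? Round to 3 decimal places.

Multiply each prior by the joint likelihood of the cue pattern (using 1 − P(present | H) for each absent cue):
  Keradon: 0.507 × 0.79 × 0.21 × 0.63 × (1 − 0.48) = 0.027555
  Arvasoma: 0.493 × 0.44 × 0.82 × 0.64 × (1 − 0.45) = 0.062612
Marginal likelihood of the evidence = 0.090167.
P(Arvasoma | evidence) = 0.062612 / 0.090167 ≈ 0.694.

0.694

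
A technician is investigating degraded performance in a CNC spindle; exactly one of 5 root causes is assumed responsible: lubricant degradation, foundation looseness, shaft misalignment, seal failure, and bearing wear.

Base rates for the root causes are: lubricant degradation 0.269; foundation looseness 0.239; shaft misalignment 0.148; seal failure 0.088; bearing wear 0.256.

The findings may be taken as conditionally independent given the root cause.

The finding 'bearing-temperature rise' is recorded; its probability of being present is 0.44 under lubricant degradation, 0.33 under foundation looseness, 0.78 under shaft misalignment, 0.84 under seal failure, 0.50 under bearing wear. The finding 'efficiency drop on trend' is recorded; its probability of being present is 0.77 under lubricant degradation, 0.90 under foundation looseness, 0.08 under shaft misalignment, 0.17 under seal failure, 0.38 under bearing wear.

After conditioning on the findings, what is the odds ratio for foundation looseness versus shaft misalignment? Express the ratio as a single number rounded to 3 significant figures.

The normalizing constant cancels in an odds ratio, so compute prior × likelihood for the two hypotheses only:
  foundation looseness: 0.239 × 0.33 × 0.90 = 0.070983
  shaft misalignment: 0.148 × 0.78 × 0.08 = 0.0092352
Odds(foundation looseness : shaft misalignment) = 0.070983 / 0.0092352 ≈ 7.69.

7.69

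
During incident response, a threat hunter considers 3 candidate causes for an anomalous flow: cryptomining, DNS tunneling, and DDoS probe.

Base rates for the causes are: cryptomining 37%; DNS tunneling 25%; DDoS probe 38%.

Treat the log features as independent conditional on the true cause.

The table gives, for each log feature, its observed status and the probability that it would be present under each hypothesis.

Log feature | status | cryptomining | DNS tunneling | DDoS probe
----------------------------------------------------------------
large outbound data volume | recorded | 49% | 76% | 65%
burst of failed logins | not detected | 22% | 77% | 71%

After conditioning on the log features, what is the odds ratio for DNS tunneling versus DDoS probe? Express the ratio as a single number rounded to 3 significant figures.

Posterior odds equal prior odds times the likelihood ratio; only the two competing hypotheses matter (using 1 − P(present | H) for each absent log feature).
  DNS tunneling: 0.25 × 0.76 × (1 − 0.77) = 0.0437
  DDoS probe: 0.38 × 0.65 × (1 − 0.71) = 0.07163
Odds(DNS tunneling : DDoS probe) = 0.0437 / 0.07163 ≈ 0.610.

0.610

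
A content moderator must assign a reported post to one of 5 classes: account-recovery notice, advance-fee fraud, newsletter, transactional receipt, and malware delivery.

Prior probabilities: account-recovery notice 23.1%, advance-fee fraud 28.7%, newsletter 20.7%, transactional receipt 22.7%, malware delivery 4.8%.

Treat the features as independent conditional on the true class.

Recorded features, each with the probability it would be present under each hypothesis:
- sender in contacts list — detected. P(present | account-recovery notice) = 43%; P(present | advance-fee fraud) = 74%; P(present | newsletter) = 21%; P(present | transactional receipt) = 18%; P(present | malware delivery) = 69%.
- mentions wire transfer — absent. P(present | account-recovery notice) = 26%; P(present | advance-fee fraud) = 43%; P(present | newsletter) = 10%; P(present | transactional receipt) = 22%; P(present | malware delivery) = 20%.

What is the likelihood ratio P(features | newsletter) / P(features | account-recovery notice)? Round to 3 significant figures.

The Bayes factor is the ratio of the joint likelihoods of the feature pattern under the two hypotheses (using 1 − P(present | H) for each absent feature).
  newsletter: 0.21 × (1 − 0.10) = 0.189
  account-recovery notice: 0.43 × (1 − 0.26) = 0.3182
Bayes factor = 0.189 / 0.3182 ≈ 0.594

0.594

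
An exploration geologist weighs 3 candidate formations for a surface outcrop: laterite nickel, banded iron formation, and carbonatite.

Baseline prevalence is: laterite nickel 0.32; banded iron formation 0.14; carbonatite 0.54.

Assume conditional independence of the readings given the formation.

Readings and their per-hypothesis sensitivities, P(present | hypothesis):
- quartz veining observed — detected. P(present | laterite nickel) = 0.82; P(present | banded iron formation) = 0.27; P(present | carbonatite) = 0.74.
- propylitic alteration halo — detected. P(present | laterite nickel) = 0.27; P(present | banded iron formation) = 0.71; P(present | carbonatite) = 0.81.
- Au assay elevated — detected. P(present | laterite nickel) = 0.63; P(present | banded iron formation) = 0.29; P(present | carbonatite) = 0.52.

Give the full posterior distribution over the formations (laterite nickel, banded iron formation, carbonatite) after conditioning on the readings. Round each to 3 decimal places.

For each hypothesis, the unnormalized posterior weight is prior × product of the reading likelihoods:
  laterite nickel: 0.32 × 0.82 × 0.27 × 0.63 = 0.044634
  banded iron formation: 0.14 × 0.27 × 0.71 × 0.29 = 0.007783
  carbonatite: 0.54 × 0.74 × 0.81 × 0.52 = 0.16831
The unnormalized weights sum to 0.22073.
P(laterite nickel | evidence) = 0.044634 / 0.22073 ≈ 0.202
P(banded iron formation | evidence) = 0.007783 / 0.22073 ≈ 0.035
P(carbonatite | evidence) = 0.16831 / 0.22073 ≈ 0.763

0.202, 0.035, 0.763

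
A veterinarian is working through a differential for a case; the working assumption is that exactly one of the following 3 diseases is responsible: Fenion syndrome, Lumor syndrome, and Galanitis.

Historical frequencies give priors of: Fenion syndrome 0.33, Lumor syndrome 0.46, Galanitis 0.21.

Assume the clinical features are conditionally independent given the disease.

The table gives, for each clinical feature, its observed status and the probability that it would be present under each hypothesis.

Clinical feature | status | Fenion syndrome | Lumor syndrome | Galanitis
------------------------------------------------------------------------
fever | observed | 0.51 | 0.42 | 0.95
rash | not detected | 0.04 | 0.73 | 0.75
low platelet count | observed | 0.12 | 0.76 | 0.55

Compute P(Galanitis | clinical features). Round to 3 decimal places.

By Bayes' rule with conditional independence, the unnormalized weight for each hypothesis is prior × ∏ likelihoods (using 1 − P(present | H) for each absent clinical feature):
  Fenion syndrome: 0.33 × 0.51 × (1 − 0.04) × 0.12 = 0.019388
  Lumor syndrome: 0.46 × 0.42 × (1 − 0.73) × 0.76 = 0.039645
  Galanitis: 0.21 × 0.95 × (1 − 0.75) × 0.55 = 0.027431
Normalizing constant Z = 0.019388 + 0.039645 + 0.027431 = 0.086464.
P(Galanitis | evidence) = 0.027431 / 0.086464 ≈ 0.317.

0.317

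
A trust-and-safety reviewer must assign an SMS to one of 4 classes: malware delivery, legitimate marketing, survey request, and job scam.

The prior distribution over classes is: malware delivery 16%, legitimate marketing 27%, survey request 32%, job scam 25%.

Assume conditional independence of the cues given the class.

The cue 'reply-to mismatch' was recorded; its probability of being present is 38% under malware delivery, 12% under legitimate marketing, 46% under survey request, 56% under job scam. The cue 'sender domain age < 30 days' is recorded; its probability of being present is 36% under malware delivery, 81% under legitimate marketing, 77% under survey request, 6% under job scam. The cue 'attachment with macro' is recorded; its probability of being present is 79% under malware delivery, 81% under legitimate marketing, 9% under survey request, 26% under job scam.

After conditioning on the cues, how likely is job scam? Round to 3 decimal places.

0.043

Multiply each prior by the joint likelihood of the cue pattern:
  malware delivery: 0.16 × 0.38 × 0.36 × 0.79 = 0.017292
  legitimate marketing: 0.27 × 0.12 × 0.81 × 0.81 = 0.021258
  survey request: 0.32 × 0.46 × 0.77 × 0.09 = 0.010201
  job scam: 0.25 × 0.56 × 0.06 × 0.26 = 0.002184
Marginal likelihood of the evidence = 0.050934.
P(job scam | evidence) = 0.002184 / 0.050934 ≈ 0.043.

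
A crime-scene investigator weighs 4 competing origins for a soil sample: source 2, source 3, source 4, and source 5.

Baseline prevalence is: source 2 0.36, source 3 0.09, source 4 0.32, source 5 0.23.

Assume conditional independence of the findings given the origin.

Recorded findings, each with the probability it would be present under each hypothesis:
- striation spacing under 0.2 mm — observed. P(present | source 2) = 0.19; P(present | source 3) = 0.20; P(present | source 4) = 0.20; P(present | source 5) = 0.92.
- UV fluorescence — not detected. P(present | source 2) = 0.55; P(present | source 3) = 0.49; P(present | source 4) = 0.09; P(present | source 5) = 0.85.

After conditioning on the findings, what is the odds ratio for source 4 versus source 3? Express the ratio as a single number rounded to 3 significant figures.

Posterior odds equal prior odds times the likelihood ratio; only the two competing hypotheses matter (using 1 − P(present | H) for each absent finding).
  source 4: 0.32 × 0.20 × (1 − 0.09) = 0.05824
  source 3: 0.09 × 0.20 × (1 − 0.49) = 0.00918
Odds(source 4 : source 3) = 0.05824 / 0.00918 ≈ 6.34.

6.34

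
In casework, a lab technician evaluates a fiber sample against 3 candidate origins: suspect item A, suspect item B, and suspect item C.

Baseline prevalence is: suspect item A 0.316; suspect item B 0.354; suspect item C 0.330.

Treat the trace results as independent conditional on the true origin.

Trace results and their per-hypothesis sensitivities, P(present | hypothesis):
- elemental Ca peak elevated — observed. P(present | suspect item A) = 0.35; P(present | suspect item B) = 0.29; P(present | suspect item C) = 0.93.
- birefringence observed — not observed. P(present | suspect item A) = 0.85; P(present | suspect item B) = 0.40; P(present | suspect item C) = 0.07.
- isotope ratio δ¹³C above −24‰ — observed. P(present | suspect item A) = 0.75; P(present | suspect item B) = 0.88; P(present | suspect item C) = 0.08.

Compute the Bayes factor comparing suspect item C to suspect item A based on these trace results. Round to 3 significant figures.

1.76

Take the product of per-trace result likelihoods under each hypothesis (using 1 − P(present | H) for each absent trace result), then divide.
  suspect item C: 0.93 × (1 − 0.07) × 0.08 = 0.069192
  suspect item A: 0.35 × (1 − 0.85) × 0.75 = 0.039375
Bayes factor = 0.069192 / 0.039375 ≈ 1.76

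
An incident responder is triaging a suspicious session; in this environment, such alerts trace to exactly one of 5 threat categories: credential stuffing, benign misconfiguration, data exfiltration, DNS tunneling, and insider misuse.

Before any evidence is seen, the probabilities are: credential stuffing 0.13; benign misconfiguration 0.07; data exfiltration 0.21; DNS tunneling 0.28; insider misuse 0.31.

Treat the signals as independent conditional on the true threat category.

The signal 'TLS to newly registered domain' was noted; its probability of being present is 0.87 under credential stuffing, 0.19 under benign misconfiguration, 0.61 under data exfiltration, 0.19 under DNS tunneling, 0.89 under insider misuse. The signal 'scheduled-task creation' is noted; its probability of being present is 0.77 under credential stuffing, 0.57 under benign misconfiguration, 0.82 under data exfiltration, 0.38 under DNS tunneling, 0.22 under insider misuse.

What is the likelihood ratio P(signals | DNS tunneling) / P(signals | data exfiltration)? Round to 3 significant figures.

The Bayes factor is the ratio of the joint likelihoods of the signal pattern under the two hypotheses.
  DNS tunneling: 0.19 × 0.38 = 0.0722
  data exfiltration: 0.61 × 0.82 = 0.5002
Bayes factor = 0.0722 / 0.5002 ≈ 0.144

0.144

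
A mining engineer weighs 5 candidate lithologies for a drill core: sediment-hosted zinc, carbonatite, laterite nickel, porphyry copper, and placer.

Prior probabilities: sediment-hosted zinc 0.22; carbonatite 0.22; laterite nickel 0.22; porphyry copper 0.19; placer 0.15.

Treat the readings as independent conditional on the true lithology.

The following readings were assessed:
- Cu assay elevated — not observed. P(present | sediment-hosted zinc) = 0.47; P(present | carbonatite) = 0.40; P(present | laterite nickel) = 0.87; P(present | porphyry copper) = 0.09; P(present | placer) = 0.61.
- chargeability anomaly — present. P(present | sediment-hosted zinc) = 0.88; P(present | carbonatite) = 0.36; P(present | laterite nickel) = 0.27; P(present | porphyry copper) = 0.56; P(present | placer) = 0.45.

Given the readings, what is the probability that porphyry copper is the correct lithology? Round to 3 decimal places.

0.345

For each hypothesis, the unnormalized posterior weight is prior × product of the reading likelihoods (using 1 − P(present | H) for each absent reading):
  sediment-hosted zinc: 0.22 × (1 − 0.47) × 0.88 = 0.10261
  carbonatite: 0.22 × (1 − 0.40) × 0.36 = 0.04752
  laterite nickel: 0.22 × (1 − 0.87) × 0.27 = 0.007722
  porphyry copper: 0.19 × (1 − 0.09) × 0.56 = 0.096824
  placer: 0.15 × (1 − 0.61) × 0.45 = 0.026325
The unnormalized weights sum to 0.281.
P(porphyry copper | evidence) = 0.096824 / 0.281 ≈ 0.345.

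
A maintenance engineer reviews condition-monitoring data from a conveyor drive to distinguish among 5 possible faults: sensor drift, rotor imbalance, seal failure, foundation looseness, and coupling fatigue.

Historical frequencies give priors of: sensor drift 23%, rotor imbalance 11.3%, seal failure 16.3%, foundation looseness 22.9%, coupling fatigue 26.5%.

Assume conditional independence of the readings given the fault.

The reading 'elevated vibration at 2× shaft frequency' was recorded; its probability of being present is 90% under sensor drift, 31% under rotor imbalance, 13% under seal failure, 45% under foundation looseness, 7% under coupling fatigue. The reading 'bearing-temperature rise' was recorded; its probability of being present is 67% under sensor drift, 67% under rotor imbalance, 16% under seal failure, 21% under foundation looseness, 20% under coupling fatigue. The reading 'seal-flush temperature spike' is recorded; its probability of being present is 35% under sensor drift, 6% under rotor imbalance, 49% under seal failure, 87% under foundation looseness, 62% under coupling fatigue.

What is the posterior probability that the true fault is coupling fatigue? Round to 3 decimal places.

Multiply each prior by the joint likelihood of the reading pattern:
  sensor drift: 0.230 × 0.90 × 0.67 × 0.35 = 0.048542
  rotor imbalance: 0.113 × 0.31 × 0.67 × 0.06 = 0.0014082
  seal failure: 0.163 × 0.13 × 0.16 × 0.49 = 0.0016613
  foundation looseness: 0.229 × 0.45 × 0.21 × 0.87 = 0.018827
  coupling fatigue: 0.265 × 0.07 × 0.20 × 0.62 = 0.0023002
Marginal likelihood of the evidence = 0.072738.
P(coupling fatigue | evidence) = 0.0023002 / 0.072738 ≈ 0.032.

0.032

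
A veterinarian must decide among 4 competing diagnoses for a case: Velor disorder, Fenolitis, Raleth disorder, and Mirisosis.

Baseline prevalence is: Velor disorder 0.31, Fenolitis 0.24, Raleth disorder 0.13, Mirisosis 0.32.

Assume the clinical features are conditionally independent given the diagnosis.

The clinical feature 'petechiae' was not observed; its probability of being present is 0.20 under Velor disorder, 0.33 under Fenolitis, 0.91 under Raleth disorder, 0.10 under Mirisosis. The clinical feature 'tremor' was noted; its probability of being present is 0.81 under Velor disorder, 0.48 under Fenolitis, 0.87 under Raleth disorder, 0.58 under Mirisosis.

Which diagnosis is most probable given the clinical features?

Multiply each prior by the joint likelihood of the clinical feature pattern (using 1 − P(present | H) for each absent clinical feature):
  Velor disorder: 0.31 × (1 − 0.20) × 0.81 = 0.20088
  Fenolitis: 0.24 × (1 − 0.33) × 0.48 = 0.077184
  Raleth disorder: 0.13 × (1 − 0.91) × 0.87 = 0.010179
  Mirisosis: 0.32 × (1 − 0.10) × 0.58 = 0.16704
The unnormalized weights sum to 0.45528.
P(Velor disorder | evidence) ≈ 0.20088 / 0.45528 ≈ 0.441
P(Fenolitis | evidence) ≈ 0.077184 / 0.45528 ≈ 0.170
P(Raleth disorder | evidence) ≈ 0.010179 / 0.45528 ≈ 0.022
P(Mirisosis | evidence) ≈ 0.16704 / 0.45528 ≈ 0.367
The largest is 0.441, so Velor disorder is most probable.

Velor disorder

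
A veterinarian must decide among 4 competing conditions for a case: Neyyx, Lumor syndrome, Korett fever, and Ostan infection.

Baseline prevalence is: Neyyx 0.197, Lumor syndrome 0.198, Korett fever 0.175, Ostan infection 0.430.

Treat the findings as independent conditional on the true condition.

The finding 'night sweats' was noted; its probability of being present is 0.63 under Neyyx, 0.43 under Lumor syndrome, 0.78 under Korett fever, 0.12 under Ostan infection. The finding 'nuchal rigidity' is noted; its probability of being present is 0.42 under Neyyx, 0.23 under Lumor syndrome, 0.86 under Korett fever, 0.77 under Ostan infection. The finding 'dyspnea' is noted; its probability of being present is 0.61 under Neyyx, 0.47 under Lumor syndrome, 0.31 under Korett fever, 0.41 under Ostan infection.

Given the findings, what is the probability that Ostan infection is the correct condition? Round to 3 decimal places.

0.174

Multiply each prior by the joint likelihood of the evidence pattern:
  Neyyx: 0.197 × 0.63 × 0.42 × 0.61 = 0.031797
  Lumor syndrome: 0.198 × 0.43 × 0.23 × 0.47 = 0.0092036
  Korett fever: 0.175 × 0.78 × 0.86 × 0.31 = 0.036391
  Ostan infection: 0.430 × 0.12 × 0.77 × 0.41 = 0.01629
The unnormalized weights sum to 0.093682.
P(Ostan infection | evidence) = 0.01629 / 0.093682 ≈ 0.174.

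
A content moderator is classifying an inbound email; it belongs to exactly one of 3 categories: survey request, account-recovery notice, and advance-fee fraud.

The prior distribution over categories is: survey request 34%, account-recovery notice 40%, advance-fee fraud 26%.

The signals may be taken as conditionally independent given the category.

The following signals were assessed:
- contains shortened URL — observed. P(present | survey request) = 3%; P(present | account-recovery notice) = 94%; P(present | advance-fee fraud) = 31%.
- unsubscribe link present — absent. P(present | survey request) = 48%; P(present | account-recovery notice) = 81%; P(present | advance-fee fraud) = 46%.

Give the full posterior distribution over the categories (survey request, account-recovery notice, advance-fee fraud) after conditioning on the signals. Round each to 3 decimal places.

For each hypothesis, the unnormalized posterior weight is prior × product of the signal likelihoods (using 1 − P(present | H) for each absent signal):
  survey request: 0.34 × 0.03 × (1 − 0.48) = 0.005304
  account-recovery notice: 0.40 × 0.94 × (1 − 0.81) = 0.07144
  advance-fee fraud: 0.26 × 0.31 × (1 − 0.46) = 0.043524
Marginal likelihood of the evidence = 0.12027.
P(survey request | evidence) = 0.005304 / 0.12027 ≈ 0.044
P(account-recovery notice | evidence) = 0.07144 / 0.12027 ≈ 0.594
P(advance-fee fraud | evidence) = 0.043524 / 0.12027 ≈ 0.362

0.044, 0.594, 0.362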